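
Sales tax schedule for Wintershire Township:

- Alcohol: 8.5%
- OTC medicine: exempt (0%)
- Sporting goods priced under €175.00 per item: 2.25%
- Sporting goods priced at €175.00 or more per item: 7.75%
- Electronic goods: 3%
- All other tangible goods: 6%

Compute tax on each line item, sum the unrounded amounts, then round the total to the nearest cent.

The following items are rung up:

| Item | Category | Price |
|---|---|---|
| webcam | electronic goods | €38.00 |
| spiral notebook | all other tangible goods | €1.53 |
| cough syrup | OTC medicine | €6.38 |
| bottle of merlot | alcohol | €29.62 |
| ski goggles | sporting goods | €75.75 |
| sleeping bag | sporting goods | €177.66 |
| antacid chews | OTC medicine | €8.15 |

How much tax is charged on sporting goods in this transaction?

Ski goggles €75.75: sporting goods, under €175.00 → 2.25% → €1.704375
Sleeping bag €177.66: sporting goods, €175.00 or more → 7.75% → €13.76865
Tax on sporting goods: unrounded sum = €15.473025 → €15.47

€15.47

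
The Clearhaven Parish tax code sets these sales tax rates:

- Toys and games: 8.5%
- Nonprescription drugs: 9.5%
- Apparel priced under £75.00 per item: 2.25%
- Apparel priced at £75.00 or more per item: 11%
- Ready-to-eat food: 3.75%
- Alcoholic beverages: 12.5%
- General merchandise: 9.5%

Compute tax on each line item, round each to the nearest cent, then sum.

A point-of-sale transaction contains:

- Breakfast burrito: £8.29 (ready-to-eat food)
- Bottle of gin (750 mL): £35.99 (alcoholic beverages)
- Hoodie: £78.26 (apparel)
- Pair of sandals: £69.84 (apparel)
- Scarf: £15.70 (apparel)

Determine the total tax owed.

£15.34

Breakfast burrito £8.29: ready-to-eat food → 3.75% → £0.31
Bottle of gin (750 mL) £35.99: alcoholic beverages → 12.5% → £4.50
Hoodie £78.26: apparel, £75.00 or more → 11% → £8.61
Pair of sandals £69.84: apparel, under £75.00 → 2.25% → £1.57
Scarf £15.70: apparel, under £75.00 → 2.25% → £0.35
Total tax = £0.31 + £4.50 + £8.61 + £1.57 + £0.35 = £15.34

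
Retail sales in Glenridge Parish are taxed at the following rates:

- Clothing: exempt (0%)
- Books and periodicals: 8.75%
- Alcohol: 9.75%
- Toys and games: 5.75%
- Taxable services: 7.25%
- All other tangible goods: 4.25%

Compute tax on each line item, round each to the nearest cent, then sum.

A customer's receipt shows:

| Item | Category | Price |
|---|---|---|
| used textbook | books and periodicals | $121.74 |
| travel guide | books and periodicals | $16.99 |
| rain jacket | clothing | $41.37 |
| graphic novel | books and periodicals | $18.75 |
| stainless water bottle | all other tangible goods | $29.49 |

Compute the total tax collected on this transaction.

Used textbook $121.74: books and periodicals → 8.75% → $10.65
Travel guide $16.99: books and periodicals → 8.75% → $1.49
Rain jacket $41.37: clothing → 0% → $0.00
Graphic novel $18.75: books and periodicals → 8.75% → $1.64
Stainless water bottle $29.49: all other tangible goods → 4.25% → $1.25
Total tax = $10.65 + $1.49 + $1.64 + $1.25 = $15.03

$15.03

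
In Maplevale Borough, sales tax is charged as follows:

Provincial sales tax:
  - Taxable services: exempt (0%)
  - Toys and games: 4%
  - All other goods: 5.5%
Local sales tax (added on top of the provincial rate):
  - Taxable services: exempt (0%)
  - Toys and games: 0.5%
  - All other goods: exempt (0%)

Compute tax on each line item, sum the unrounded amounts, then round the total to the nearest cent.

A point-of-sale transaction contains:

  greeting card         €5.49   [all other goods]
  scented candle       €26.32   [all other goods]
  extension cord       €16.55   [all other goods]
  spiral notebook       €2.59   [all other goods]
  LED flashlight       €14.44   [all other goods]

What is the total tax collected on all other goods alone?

€3.60

Greeting card €5.49: all other goods → 5.5% + 0% local = 5.5% → €0.30195
Scented candle €26.32: all other goods → 5.5% + 0% local = 5.5% → €1.4476
Extension cord €16.55: all other goods → 5.5% + 0% local = 5.5% → €0.91025
Spiral notebook €2.59: all other goods → 5.5% + 0% local = 5.5% → €0.14245
LED flashlight €14.44: all other goods → 5.5% + 0% local = 5.5% → €0.7942
Tax on all other goods: unrounded sum = €3.59645 → €3.60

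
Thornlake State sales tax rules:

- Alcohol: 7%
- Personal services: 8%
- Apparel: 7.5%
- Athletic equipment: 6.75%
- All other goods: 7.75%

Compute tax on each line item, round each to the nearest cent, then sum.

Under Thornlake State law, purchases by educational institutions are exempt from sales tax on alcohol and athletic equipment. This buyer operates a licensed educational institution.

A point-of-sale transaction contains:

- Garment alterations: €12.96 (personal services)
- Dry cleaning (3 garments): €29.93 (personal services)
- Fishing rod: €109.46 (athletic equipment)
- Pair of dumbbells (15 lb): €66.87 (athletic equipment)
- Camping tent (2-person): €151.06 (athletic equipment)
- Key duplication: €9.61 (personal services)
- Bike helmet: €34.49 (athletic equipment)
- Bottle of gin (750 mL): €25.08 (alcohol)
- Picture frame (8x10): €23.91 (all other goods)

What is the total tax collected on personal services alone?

Garment alterations €12.96: personal services → 8% → €1.04
Dry cleaning (3 garments) €29.93: personal services → 8% → €2.39
Key duplication €9.61: personal services → 8% → €0.77
Tax on personal services = €1.04 + €2.39 + €0.77 = €4.20

€4.20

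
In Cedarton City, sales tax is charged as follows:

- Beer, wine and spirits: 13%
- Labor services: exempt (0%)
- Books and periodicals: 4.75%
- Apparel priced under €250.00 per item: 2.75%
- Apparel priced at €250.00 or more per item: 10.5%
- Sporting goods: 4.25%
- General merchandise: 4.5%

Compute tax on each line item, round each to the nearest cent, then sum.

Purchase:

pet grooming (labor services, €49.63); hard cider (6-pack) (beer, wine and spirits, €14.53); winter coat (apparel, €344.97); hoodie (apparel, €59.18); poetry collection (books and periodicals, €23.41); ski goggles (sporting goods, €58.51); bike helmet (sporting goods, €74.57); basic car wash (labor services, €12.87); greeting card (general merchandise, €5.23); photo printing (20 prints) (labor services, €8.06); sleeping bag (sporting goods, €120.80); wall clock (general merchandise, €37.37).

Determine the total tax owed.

Pet grooming €49.63: labor services → 0% → €0.00
Hard cider (6-pack) €14.53: beer, wine and spirits → 13% → €1.89
Winter coat €344.97: apparel, €250.00 or more → 10.5% → €36.22
Hoodie €59.18: apparel, under €250.00 → 2.75% → €1.63
Poetry collection €23.41: books and periodicals → 4.75% → €1.11
Ski goggles €58.51: sporting goods → 4.25% → €2.49
Bike helmet €74.57: sporting goods → 4.25% → €3.17
Basic car wash €12.87: labor services → 0% → €0.00
Greeting card €5.23: general merchandise → 4.5% → €0.24
Photo printing (20 prints) €8.06: labor services → 0% → €0.00
Sleeping bag €120.80: sporting goods → 4.25% → €5.13
Wall clock €37.37: general merchandise → 4.5% → €1.68
Total tax = €1.89 + €36.22 + €1.63 + €1.11 + €2.49 + €3.17 + €0.24 + €5.13 + €1.68 = €53.56

€53.56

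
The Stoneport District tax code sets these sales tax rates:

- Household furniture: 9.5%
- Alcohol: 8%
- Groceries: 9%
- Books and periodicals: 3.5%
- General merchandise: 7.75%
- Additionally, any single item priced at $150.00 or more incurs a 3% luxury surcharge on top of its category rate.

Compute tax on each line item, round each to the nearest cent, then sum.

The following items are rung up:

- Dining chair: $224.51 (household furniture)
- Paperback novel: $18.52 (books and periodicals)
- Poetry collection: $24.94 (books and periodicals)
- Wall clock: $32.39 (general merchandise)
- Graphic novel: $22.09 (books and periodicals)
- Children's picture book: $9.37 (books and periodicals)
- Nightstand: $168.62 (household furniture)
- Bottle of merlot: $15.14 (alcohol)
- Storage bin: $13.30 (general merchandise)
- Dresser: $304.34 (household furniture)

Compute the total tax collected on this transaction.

Dining chair $224.51: household furniture → 9.5% + 3% surcharge = 12.5% → $28.06
Paperback novel $18.52: books and periodicals → 3.5% → $0.65
Poetry collection $24.94: books and periodicals → 3.5% → $0.87
Wall clock $32.39: general merchandise → 7.75% → $2.51
Graphic novel $22.09: books and periodicals → 3.5% → $0.77
Children's picture book $9.37: books and periodicals → 3.5% → $0.33
Nightstand $168.62: household furniture → 9.5% + 3% surcharge = 12.5% → $21.08
Bottle of merlot $15.14: alcohol → 8% → $1.21
Storage bin $13.30: general merchandise → 7.75% → $1.03
Dresser $304.34: household furniture → 9.5% + 3% surcharge = 12.5% → $38.04
Total tax = $28.06 + $0.65 + $0.87 + $2.51 + $0.77 + $0.33 + $21.08 + $1.21 + $1.03 + $38.04 = $94.55

$94.55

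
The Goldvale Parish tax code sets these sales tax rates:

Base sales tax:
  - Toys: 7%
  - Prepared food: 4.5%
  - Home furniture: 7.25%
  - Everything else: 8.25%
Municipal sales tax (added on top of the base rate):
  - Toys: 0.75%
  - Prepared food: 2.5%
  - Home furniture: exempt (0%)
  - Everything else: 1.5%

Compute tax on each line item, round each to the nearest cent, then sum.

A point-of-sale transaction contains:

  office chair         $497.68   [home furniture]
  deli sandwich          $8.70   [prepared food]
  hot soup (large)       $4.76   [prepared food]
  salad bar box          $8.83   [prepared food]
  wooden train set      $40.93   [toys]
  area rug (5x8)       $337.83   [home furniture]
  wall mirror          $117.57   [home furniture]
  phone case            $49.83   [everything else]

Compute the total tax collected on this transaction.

$78.68

Office chair $497.68: home furniture → 7.25% + 0% municipal = 7.25% → $36.08
Deli sandwich $8.70: prepared food → 4.5% + 2.5% municipal = 7% → $0.61
Hot soup (large) $4.76: prepared food → 4.5% + 2.5% municipal = 7% → $0.33
Salad bar box $8.83: prepared food → 4.5% + 2.5% municipal = 7% → $0.62
Wooden train set $40.93: toys → 7% + 0.75% municipal = 7.75% → $3.17
Area rug (5x8) $337.83: home furniture → 7.25% + 0% municipal = 7.25% → $24.49
Wall mirror $117.57: home furniture → 7.25% + 0% municipal = 7.25% → $8.52
Phone case $49.83: everything else → 8.25% + 1.5% municipal = 9.75% → $4.86
Total tax = $36.08 + $0.61 + $0.33 + $0.62 + $3.17 + $24.49 + $8.52 + $4.86 = $78.68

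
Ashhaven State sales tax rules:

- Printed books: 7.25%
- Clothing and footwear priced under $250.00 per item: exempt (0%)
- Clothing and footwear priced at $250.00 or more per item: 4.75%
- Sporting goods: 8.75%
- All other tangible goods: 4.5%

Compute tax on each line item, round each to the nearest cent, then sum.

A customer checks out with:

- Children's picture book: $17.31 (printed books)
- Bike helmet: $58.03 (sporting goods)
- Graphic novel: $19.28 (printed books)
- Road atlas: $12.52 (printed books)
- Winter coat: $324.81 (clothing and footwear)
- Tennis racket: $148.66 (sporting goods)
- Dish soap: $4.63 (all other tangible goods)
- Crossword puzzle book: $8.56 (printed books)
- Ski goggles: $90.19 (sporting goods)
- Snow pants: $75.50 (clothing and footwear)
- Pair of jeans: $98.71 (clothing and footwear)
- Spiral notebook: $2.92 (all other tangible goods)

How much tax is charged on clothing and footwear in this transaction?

$15.43

Winter coat $324.81: clothing and footwear, $250.00 or more → 4.75% → $15.43
Snow pants $75.50: clothing and footwear, under $250.00 → 0% → $0.00
Pair of jeans $98.71: clothing and footwear, under $250.00 → 0% → $0.00
Tax on clothing and footwear = $15.43 + $0.00 + $0.00 = $15.43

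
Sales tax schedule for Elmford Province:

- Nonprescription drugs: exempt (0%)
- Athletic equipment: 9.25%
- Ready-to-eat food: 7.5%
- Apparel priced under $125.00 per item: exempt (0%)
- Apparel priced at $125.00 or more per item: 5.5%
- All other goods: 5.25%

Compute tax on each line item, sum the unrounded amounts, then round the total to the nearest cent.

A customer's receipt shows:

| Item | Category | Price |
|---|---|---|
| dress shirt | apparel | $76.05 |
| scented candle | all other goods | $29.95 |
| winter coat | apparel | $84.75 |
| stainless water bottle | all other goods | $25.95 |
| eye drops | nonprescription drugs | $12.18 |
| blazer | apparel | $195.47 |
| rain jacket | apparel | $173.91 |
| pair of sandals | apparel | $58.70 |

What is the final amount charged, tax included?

$680.21

Dress shirt $76.05: apparel, under $125.00 → 0% → $0.00
Scented candle $29.95: all other goods → 5.25% → $1.572375
Winter coat $84.75: apparel, under $125.00 → 0% → $0.00
Stainless water bottle $25.95: all other goods → 5.25% → $1.362375
Eye drops $12.18: nonprescription drugs → 0% → $0.00
Blazer $195.47: apparel, $125.00 or more → 5.5% → $10.75085
Rain jacket $173.91: apparel, $125.00 or more → 5.5% → $9.56505
Pair of sandals $58.70: apparel, under $125.00 → 0% → $0.00
Subtotal = $656.96; unrounded tax = $23.25065 → $23.25; total due = $680.21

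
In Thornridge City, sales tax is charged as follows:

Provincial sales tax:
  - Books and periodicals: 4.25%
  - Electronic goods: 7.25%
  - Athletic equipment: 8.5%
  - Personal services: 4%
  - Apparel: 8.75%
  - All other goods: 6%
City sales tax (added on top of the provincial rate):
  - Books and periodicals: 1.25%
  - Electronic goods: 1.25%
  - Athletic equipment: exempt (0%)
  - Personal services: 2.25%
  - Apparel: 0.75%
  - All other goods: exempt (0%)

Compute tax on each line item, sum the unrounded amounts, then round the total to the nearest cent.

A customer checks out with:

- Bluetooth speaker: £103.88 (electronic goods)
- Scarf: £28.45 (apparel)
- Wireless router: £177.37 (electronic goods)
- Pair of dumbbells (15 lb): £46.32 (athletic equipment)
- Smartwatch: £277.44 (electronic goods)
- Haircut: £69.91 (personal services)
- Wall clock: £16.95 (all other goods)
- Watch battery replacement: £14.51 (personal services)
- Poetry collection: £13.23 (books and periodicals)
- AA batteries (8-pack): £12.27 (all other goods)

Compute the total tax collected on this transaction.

£61.89

Bluetooth speaker £103.88: electronic goods → 7.25% + 1.25% city = 8.5% → £8.8298
Scarf £28.45: apparel → 8.75% + 0.75% city = 9.5% → £2.70275
Wireless router £177.37: electronic goods → 7.25% + 1.25% city = 8.5% → £15.07645
Pair of dumbbells (15 lb) £46.32: athletic equipment → 8.5% + 0% city = 8.5% → £3.9372
Smartwatch £277.44: electronic goods → 7.25% + 1.25% city = 8.5% → £23.5824
Haircut £69.91: personal services → 4% + 2.25% city = 6.25% → £4.369375
Wall clock £16.95: all other goods → 6% + 0% city = 6% → £1.017
Watch battery replacement £14.51: personal services → 4% + 2.25% city = 6.25% → £0.906875
Poetry collection £13.23: books and periodicals → 4.25% + 1.25% city = 5.5% → £0.72765
AA batteries (8-pack) £12.27: all other goods → 6% + 0% city = 6% → £0.7362
Unrounded tax sum = £61.8857 → £61.89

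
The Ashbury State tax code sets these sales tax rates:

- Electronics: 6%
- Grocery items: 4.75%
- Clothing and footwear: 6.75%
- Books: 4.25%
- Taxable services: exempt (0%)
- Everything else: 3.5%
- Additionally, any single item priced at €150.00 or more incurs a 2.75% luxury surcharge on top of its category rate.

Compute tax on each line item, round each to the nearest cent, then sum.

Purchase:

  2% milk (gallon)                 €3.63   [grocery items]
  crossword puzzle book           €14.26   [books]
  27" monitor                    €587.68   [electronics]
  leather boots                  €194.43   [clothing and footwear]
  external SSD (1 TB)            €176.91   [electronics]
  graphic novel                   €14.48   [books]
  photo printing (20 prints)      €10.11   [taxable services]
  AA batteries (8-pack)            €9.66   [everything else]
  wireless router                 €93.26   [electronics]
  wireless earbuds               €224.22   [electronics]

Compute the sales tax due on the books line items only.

Crossword puzzle book €14.26: books → 4.25% → €0.61
Graphic novel €14.48: books → 4.25% → €0.62
Tax on books = €0.61 + €0.62 = €1.23

€1.23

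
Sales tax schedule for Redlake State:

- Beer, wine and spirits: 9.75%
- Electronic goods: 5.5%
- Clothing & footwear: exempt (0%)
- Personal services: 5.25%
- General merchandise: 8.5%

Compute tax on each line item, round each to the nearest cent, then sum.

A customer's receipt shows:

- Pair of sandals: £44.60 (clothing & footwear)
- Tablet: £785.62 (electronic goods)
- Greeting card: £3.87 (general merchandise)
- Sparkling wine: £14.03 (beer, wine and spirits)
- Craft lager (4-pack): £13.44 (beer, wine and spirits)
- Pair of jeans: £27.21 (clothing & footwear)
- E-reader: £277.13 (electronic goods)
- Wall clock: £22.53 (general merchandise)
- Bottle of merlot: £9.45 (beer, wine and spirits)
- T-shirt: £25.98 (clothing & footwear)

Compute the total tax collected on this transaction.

£64.30

Pair of sandals £44.60: clothing & footwear → 0% → £0.00
Tablet £785.62: electronic goods → 5.5% → £43.21
Greeting card £3.87: general merchandise → 8.5% → £0.33
Sparkling wine £14.03: beer, wine and spirits → 9.75% → £1.37
Craft lager (4-pack) £13.44: beer, wine and spirits → 9.75% → £1.31
Pair of jeans £27.21: clothing & footwear → 0% → £0.00
E-reader £277.13: electronic goods → 5.5% → £15.24
Wall clock £22.53: general merchandise → 8.5% → £1.92
Bottle of merlot £9.45: beer, wine and spirits → 9.75% → £0.92
T-shirt £25.98: clothing & footwear → 0% → £0.00
Total tax = £43.21 + £0.33 + £1.37 + £1.31 + £15.24 + £1.92 + £0.92 = £64.30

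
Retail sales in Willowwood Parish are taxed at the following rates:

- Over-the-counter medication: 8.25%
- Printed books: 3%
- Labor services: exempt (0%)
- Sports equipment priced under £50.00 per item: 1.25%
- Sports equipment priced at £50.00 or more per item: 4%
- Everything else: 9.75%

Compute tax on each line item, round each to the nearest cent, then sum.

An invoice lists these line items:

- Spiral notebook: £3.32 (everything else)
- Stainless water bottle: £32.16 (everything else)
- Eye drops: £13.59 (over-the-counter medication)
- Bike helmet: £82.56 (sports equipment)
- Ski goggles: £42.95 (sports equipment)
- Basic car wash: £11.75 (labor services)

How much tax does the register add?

Spiral notebook £3.32: everything else → 9.75% → £0.32
Stainless water bottle £32.16: everything else → 9.75% → £3.14
Eye drops £13.59: over-the-counter medication → 8.25% → £1.12
Bike helmet £82.56: sports equipment, £50.00 or more → 4% → £3.30
Ski goggles £42.95: sports equipment, under £50.00 → 1.25% → £0.54
Basic car wash £11.75: labor services → 0% → £0.00
Total tax = £0.32 + £3.14 + £1.12 + £3.30 + £0.54 = £8.42

£8.42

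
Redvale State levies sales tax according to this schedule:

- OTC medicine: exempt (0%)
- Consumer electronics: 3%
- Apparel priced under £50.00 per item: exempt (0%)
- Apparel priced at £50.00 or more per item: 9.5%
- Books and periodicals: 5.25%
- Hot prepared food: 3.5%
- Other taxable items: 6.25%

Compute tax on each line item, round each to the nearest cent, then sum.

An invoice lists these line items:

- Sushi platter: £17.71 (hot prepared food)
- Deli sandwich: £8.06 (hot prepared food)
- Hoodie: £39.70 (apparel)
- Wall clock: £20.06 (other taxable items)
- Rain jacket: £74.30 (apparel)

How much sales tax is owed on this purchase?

£9.21

Sushi platter £17.71: hot prepared food → 3.5% → £0.62
Deli sandwich £8.06: hot prepared food → 3.5% → £0.28
Hoodie £39.70: apparel, under £50.00 → 0% → £0.00
Wall clock £20.06: other taxable items → 6.25% → £1.25
Rain jacket £74.30: apparel, £50.00 or more → 9.5% → £7.06
Total tax = £0.62 + £0.28 + £1.25 + £7.06 = £9.21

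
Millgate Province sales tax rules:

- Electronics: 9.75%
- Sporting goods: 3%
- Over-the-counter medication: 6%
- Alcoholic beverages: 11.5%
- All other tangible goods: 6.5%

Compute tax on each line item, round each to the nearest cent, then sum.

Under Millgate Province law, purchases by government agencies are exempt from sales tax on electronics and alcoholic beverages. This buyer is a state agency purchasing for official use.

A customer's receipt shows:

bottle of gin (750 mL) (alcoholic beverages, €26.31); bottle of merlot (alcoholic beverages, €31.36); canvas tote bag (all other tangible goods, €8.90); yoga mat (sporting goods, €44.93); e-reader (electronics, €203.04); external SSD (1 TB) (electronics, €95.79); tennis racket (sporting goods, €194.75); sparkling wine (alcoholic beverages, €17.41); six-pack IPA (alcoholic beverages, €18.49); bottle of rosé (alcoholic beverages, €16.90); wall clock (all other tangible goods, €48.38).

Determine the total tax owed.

Bottle of gin (750 mL) €26.31: alcoholic beverages, buyer-exempt → 0% → €0.00
Bottle of merlot €31.36: alcoholic beverages, buyer-exempt → 0% → €0.00
Canvas tote bag €8.90: all other tangible goods → 6.5% → €0.58
Yoga mat €44.93: sporting goods → 3% → €1.35
E-reader €203.04: electronics, buyer-exempt → 0% → €0.00
External SSD (1 TB) €95.79: electronics, buyer-exempt → 0% → €0.00
Tennis racket €194.75: sporting goods → 3% → €5.84
Sparkling wine €17.41: alcoholic beverages, buyer-exempt → 0% → €0.00
Six-pack IPA €18.49: alcoholic beverages, buyer-exempt → 0% → €0.00
Bottle of rosé €16.90: alcoholic beverages, buyer-exempt → 0% → €0.00
Wall clock €48.38: all other tangible goods → 6.5% → €3.14
Total tax = €0.58 + €1.35 + €5.84 + €3.14 = €10.91

€10.91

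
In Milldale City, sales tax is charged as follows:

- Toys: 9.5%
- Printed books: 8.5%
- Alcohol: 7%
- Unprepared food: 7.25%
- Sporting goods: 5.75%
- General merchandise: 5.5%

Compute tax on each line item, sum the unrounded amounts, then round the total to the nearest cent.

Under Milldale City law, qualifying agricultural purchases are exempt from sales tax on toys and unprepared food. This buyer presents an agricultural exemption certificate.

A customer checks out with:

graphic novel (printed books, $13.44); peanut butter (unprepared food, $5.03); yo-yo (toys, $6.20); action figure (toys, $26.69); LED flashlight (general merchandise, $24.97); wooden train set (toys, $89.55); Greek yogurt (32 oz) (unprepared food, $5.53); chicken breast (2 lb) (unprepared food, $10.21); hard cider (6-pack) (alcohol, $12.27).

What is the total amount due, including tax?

Graphic novel $13.44: printed books → 8.5% → $1.1424
Peanut butter $5.03: unprepared food, buyer-exempt → 0% → $0.00
Yo-yo $6.20: toys, buyer-exempt → 0% → $0.00
Action figure $26.69: toys, buyer-exempt → 0% → $0.00
LED flashlight $24.97: general merchandise → 5.5% → $1.37335
Wooden train set $89.55: toys, buyer-exempt → 0% → $0.00
Greek yogurt (32 oz) $5.53: unprepared food, buyer-exempt → 0% → $0.00
Chicken breast (2 lb) $10.21: unprepared food, buyer-exempt → 0% → $0.00
Hard cider (6-pack) $12.27: alcohol → 7% → $0.8589
Subtotal = $193.89; unrounded tax = $3.37465 → $3.37; total due = $197.26

$197.26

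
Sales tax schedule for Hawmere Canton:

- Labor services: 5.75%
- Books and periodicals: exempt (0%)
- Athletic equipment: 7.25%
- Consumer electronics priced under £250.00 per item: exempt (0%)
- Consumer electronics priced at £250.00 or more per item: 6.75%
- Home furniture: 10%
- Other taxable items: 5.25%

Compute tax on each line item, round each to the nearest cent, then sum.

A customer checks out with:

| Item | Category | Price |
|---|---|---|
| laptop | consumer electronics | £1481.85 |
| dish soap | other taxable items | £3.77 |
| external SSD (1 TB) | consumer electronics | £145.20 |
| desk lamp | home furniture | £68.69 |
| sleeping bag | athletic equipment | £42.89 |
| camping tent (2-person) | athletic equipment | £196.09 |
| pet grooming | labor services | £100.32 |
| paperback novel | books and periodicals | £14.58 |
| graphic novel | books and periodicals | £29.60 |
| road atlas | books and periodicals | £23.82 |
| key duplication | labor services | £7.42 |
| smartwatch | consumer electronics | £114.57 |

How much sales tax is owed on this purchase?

£130.62

Laptop £1481.85: consumer electronics, £250.00 or more → 6.75% → £100.02
Dish soap £3.77: other taxable items → 5.25% → £0.20
External SSD (1 TB) £145.20: consumer electronics, under £250.00 → 0% → £0.00
Desk lamp £68.69: home furniture → 10% → £6.87
Sleeping bag £42.89: athletic equipment → 7.25% → £3.11
Camping tent (2-person) £196.09: athletic equipment → 7.25% → £14.22
Pet grooming £100.32: labor services → 5.75% → £5.77
Paperback novel £14.58: books and periodicals → 0% → £0.00
Graphic novel £29.60: books and periodicals → 0% → £0.00
Road atlas £23.82: books and periodicals → 0% → £0.00
Key duplication £7.42: labor services → 5.75% → £0.43
Smartwatch £114.57: consumer electronics, under £250.00 → 0% → £0.00
Total tax = £100.02 + £0.20 + £6.87 + £3.11 + £14.22 + £5.77 + £0.43 = £130.62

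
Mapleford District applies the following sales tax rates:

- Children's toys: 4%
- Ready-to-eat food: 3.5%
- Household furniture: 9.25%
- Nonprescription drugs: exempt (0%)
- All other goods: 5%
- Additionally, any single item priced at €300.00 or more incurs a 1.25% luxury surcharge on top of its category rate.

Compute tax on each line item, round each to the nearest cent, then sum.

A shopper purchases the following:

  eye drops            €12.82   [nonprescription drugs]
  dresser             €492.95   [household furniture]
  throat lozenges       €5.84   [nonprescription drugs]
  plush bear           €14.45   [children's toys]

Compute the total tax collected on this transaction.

Eye drops €12.82: nonprescription drugs → 0% → €0.00
Dresser €492.95: household furniture → 9.25% + 1.25% surcharge = 10.5% → €51.76
Throat lozenges €5.84: nonprescription drugs → 0% → €0.00
Plush bear €14.45: children's toys → 4% → €0.58
Total tax = €51.76 + €0.58 = €52.34

€52.34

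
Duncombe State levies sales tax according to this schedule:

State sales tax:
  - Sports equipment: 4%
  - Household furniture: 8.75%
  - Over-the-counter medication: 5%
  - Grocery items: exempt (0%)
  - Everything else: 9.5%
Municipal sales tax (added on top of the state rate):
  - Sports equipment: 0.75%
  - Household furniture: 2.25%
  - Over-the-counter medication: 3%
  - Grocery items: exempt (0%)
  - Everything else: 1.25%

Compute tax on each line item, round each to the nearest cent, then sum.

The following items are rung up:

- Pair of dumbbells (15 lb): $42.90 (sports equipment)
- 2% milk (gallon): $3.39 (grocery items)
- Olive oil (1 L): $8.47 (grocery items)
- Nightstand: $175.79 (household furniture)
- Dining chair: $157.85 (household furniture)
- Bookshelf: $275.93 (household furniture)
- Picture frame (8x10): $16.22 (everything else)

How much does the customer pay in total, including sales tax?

$751.38

Pair of dumbbells (15 lb) $42.90: sports equipment → 4% + 0.75% municipal = 4.75% → $2.04
2% milk (gallon) $3.39: grocery items → 0% + 0% municipal = 0% → $0.00
Olive oil (1 L) $8.47: grocery items → 0% + 0% municipal = 0% → $0.00
Nightstand $175.79: household furniture → 8.75% + 2.25% municipal = 11% → $19.34
Dining chair $157.85: household furniture → 8.75% + 2.25% municipal = 11% → $17.36
Bookshelf $275.93: household furniture → 8.75% + 2.25% municipal = 11% → $30.35
Picture frame (8x10) $16.22: everything else → 9.5% + 1.25% municipal = 10.75% → $1.74
Subtotal = $680.55; tax = $70.83; total due = $751.38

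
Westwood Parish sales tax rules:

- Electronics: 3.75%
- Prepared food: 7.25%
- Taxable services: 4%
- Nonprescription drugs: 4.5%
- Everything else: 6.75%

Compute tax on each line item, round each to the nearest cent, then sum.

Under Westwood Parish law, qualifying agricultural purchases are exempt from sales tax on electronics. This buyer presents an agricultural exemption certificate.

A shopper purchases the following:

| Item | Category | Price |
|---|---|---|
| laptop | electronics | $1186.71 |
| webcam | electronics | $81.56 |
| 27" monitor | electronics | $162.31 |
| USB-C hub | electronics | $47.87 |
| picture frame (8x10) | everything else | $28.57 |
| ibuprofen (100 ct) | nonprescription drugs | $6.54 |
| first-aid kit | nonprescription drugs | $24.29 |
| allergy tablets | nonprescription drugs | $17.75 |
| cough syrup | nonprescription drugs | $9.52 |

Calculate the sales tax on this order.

$4.54

Laptop $1186.71: electronics, buyer-exempt → 0% → $0.00
Webcam $81.56: electronics, buyer-exempt → 0% → $0.00
27" monitor $162.31: electronics, buyer-exempt → 0% → $0.00
USB-C hub $47.87: electronics, buyer-exempt → 0% → $0.00
Picture frame (8x10) $28.57: everything else → 6.75% → $1.93
Ibuprofen (100 ct) $6.54: nonprescription drugs → 4.5% → $0.29
First-aid kit $24.29: nonprescription drugs → 4.5% → $1.09
Allergy tablets $17.75: nonprescription drugs → 4.5% → $0.80
Cough syrup $9.52: nonprescription drugs → 4.5% → $0.43
Total tax = $1.93 + $0.29 + $1.09 + $0.80 + $0.43 = $4.54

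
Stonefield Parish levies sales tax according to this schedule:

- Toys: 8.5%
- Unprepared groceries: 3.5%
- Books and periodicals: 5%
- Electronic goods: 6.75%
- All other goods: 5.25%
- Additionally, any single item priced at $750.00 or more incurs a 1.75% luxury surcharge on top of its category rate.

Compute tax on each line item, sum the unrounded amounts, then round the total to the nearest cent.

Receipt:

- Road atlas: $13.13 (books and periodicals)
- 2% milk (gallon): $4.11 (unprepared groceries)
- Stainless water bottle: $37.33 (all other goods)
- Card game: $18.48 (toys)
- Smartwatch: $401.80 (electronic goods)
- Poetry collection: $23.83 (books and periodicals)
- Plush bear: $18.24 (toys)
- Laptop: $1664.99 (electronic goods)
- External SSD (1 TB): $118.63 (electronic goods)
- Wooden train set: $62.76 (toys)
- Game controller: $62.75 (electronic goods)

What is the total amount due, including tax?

$2619.35

Road atlas $13.13: books and periodicals → 5% → $0.6565
2% milk (gallon) $4.11: unprepared groceries → 3.5% → $0.14385
Stainless water bottle $37.33: all other goods → 5.25% → $1.959825
Card game $18.48: toys → 8.5% → $1.5708
Smartwatch $401.80: electronic goods → 6.75% → $27.1215
Poetry collection $23.83: books and periodicals → 5% → $1.1915
Plush bear $18.24: toys → 8.5% → $1.5504
Laptop $1664.99: electronic goods → 6.75% + 1.75% surcharge = 8.5% → $141.52415
External SSD (1 TB) $118.63: electronic goods → 6.75% → $8.007525
Wooden train set $62.76: toys → 8.5% → $5.3346
Game controller $62.75: electronic goods → 6.75% → $4.235625
Subtotal = $2426.05; unrounded tax = $193.296275 → $193.30; total due = $2619.35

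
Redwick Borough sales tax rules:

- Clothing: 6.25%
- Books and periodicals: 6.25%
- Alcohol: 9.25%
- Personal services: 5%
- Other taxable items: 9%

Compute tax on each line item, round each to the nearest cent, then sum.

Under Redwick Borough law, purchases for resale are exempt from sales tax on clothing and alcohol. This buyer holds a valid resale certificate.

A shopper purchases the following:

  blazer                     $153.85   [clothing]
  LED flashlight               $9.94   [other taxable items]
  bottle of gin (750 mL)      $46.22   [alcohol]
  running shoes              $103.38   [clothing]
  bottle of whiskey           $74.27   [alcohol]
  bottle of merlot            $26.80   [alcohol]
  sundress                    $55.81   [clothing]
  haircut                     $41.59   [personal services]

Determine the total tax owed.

Blazer $153.85: clothing, buyer-exempt → 0% → $0.00
LED flashlight $9.94: other taxable items → 9% → $0.89
Bottle of gin (750 mL) $46.22: alcohol, buyer-exempt → 0% → $0.00
Running shoes $103.38: clothing, buyer-exempt → 0% → $0.00
Bottle of whiskey $74.27: alcohol, buyer-exempt → 0% → $0.00
Bottle of merlot $26.80: alcohol, buyer-exempt → 0% → $0.00
Sundress $55.81: clothing, buyer-exempt → 0% → $0.00
Haircut $41.59: personal services → 5% → $2.08
Total tax = $0.89 + $2.08 = $2.97

$2.97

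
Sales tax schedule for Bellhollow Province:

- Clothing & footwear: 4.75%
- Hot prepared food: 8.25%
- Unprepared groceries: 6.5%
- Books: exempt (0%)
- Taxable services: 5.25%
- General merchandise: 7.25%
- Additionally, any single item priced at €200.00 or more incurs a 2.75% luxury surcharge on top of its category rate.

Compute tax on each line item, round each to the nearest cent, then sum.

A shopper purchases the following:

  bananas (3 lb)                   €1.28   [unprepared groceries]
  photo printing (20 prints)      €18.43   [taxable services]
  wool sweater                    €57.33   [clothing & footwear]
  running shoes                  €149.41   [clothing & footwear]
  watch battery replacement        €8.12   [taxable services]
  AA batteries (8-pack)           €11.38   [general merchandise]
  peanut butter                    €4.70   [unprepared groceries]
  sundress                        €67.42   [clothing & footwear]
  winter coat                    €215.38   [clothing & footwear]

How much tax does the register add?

€31.79

Bananas (3 lb) €1.28: unprepared groceries → 6.5% → €0.08
Photo printing (20 prints) €18.43: taxable services → 5.25% → €0.97
Wool sweater €57.33: clothing & footwear → 4.75% → €2.72
Running shoes €149.41: clothing & footwear → 4.75% → €7.10
Watch battery replacement €8.12: taxable services → 5.25% → €0.43
AA batteries (8-pack) €11.38: general merchandise → 7.25% → €0.83
Peanut butter €4.70: unprepared groceries → 6.5% → €0.31
Sundress €67.42: clothing & footwear → 4.75% → €3.20
Winter coat €215.38: clothing & footwear → 4.75% + 2.75% surcharge = 7.5% → €16.15
Total tax = €0.08 + €0.97 + €2.72 + €7.10 + €0.43 + €0.83 + €0.31 + €3.20 + €16.15 = €31.79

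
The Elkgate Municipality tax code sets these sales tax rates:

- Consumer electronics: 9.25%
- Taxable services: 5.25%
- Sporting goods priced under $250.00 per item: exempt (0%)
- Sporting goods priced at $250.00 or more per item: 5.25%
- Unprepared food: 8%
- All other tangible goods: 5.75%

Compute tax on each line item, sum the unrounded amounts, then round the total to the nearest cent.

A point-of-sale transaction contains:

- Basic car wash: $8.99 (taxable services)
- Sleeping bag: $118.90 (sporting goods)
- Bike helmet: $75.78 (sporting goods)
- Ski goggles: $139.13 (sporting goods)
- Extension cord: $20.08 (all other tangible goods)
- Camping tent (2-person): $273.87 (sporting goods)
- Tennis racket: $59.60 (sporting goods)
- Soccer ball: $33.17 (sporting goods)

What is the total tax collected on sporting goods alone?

$14.38

Sleeping bag $118.90: sporting goods, under $250.00 → 0% → $0.00
Bike helmet $75.78: sporting goods, under $250.00 → 0% → $0.00
Ski goggles $139.13: sporting goods, under $250.00 → 0% → $0.00
Camping tent (2-person) $273.87: sporting goods, $250.00 or more → 5.25% → $14.378175
Tennis racket $59.60: sporting goods, under $250.00 → 0% → $0.00
Soccer ball $33.17: sporting goods, under $250.00 → 0% → $0.00
Tax on sporting goods: unrounded sum = $14.378175 → $14.38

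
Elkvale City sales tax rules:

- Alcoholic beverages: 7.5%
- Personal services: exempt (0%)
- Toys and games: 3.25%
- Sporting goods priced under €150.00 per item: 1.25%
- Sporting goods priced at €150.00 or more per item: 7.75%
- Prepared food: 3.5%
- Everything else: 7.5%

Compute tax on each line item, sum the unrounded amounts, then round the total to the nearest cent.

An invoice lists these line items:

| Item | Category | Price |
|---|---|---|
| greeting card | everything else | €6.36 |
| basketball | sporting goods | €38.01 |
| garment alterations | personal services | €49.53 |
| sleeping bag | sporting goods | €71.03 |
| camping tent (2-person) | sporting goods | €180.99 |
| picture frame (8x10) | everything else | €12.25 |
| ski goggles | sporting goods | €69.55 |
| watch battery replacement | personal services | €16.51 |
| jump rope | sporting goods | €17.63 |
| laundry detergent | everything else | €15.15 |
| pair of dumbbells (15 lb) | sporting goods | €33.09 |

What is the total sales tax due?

Greeting card €6.36: everything else → 7.5% → €0.477
Basketball €38.01: sporting goods, under €150.00 → 1.25% → €0.475125
Garment alterations €49.53: personal services → 0% → €0.00
Sleeping bag €71.03: sporting goods, under €150.00 → 1.25% → €0.887875
Camping tent (2-person) €180.99: sporting goods, €150.00 or more → 7.75% → €14.026725
Picture frame (8x10) €12.25: everything else → 7.5% → €0.91875
Ski goggles €69.55: sporting goods, under €150.00 → 1.25% → €0.869375
Watch battery replacement €16.51: personal services → 0% → €0.00
Jump rope €17.63: sporting goods, under €150.00 → 1.25% → €0.220375
Laundry detergent €15.15: everything else → 7.5% → €1.13625
Pair of dumbbells (15 lb) €33.09: sporting goods, under €150.00 → 1.25% → €0.413625
Unrounded tax sum = €19.4251 → €19.43

€19.43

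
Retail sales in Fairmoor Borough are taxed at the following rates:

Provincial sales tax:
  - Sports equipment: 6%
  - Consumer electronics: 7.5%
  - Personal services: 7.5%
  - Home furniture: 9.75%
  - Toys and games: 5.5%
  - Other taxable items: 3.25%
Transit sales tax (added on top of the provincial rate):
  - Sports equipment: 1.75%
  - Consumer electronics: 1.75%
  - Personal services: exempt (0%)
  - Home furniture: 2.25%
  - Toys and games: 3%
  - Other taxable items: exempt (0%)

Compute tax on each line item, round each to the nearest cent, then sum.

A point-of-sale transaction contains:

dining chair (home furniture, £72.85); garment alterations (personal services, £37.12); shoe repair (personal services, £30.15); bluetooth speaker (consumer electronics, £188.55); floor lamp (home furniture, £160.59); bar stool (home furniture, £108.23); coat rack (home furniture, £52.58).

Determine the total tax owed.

£69.79

Dining chair £72.85: home furniture → 9.75% + 2.25% transit = 12% → £8.74
Garment alterations £37.12: personal services → 7.5% + 0% transit = 7.5% → £2.78
Shoe repair £30.15: personal services → 7.5% + 0% transit = 7.5% → £2.26
Bluetooth speaker £188.55: consumer electronics → 7.5% + 1.75% transit = 9.25% → £17.44
Floor lamp £160.59: home furniture → 9.75% + 2.25% transit = 12% → £19.27
Bar stool £108.23: home furniture → 9.75% + 2.25% transit = 12% → £12.99
Coat rack £52.58: home furniture → 9.75% + 2.25% transit = 12% → £6.31
Total tax = £8.74 + £2.78 + £2.26 + £17.44 + £19.27 + £12.99 + £6.31 = £69.79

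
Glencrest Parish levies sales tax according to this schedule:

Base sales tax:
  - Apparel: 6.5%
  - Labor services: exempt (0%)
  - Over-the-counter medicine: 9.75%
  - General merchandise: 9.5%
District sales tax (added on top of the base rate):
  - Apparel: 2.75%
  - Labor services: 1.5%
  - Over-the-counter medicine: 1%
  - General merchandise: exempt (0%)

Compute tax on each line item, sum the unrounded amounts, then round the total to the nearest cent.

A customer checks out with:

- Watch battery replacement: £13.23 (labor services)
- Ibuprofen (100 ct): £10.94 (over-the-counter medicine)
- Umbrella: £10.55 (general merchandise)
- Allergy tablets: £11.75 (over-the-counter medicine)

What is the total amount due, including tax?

Watch battery replacement £13.23: labor services → 0% + 1.5% district = 1.5% → £0.19845
Ibuprofen (100 ct) £10.94: over-the-counter medicine → 9.75% + 1% district = 10.75% → £1.17605
Umbrella £10.55: general merchandise → 9.5% + 0% district = 9.5% → £1.00225
Allergy tablets £11.75: over-the-counter medicine → 9.75% + 1% district = 10.75% → £1.263125
Subtotal = £46.47; unrounded tax = £3.639875 → £3.64; total due = £50.11

£50.11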